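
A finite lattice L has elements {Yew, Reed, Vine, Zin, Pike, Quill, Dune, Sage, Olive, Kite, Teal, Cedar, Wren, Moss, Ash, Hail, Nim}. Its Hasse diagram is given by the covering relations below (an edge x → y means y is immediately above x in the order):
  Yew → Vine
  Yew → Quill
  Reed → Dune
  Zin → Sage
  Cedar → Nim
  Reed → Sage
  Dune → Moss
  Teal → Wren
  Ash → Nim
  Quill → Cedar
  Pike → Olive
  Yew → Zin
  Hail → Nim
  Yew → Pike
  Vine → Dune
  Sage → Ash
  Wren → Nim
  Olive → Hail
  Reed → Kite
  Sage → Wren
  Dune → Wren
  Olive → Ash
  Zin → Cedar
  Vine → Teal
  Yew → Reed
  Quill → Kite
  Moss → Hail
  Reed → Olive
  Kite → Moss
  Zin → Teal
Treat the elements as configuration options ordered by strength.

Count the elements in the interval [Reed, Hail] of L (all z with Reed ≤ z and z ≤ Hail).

The interval [Reed, Hail] = {Dune, Hail, Kite, Moss, Olive, Reed}, which has 6 elements.

6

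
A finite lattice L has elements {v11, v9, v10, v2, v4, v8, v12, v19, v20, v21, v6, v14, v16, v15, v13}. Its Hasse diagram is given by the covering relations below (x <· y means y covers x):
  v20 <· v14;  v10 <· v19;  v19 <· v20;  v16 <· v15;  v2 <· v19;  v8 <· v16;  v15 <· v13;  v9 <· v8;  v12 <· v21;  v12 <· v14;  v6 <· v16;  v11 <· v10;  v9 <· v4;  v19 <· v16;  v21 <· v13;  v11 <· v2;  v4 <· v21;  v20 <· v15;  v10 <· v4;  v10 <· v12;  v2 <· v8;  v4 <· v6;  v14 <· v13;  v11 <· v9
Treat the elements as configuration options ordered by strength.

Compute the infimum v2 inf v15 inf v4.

Common lower bounds of {v2, v15, v4}: v11.
The greatest among these is v11.

v11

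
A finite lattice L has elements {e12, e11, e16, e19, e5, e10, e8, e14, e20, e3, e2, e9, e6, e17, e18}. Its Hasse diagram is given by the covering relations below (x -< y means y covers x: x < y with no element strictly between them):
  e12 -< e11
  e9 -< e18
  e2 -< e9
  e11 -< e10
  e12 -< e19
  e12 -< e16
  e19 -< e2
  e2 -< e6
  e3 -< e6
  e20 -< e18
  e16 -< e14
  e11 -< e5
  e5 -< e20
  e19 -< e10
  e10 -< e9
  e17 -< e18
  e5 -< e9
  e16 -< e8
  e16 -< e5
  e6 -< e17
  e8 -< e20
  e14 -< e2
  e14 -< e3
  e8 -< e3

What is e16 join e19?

Common upper bounds of {e16, e19}: e17, e18, e2, e6, e9.
The least among these is e2.

e2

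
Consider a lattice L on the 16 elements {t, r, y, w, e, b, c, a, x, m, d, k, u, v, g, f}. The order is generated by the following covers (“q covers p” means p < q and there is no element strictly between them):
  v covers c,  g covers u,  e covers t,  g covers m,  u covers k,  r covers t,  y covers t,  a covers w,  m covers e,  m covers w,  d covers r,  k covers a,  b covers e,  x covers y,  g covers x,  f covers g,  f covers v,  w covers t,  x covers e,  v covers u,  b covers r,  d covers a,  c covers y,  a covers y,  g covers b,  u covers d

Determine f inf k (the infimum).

Common lower bounds of {f, k}: a, k, t, w, y.
The greatest among these is k.

k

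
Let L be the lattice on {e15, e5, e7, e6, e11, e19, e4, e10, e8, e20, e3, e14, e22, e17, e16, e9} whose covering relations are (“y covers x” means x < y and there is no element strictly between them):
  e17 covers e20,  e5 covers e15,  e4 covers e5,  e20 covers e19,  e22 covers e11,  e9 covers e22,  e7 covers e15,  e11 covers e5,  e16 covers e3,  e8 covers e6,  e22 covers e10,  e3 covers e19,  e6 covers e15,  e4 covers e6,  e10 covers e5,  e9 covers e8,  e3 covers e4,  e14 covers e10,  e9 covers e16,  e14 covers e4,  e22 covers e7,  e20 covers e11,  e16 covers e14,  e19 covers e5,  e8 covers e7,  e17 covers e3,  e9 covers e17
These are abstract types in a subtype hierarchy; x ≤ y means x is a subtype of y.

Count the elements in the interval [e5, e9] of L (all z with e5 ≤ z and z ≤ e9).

12

The interval [e5, e9] = {e10, e11, e14, e16, e17, e19, e20, e22, e3, e4, e5, e9}, which has 12 elements.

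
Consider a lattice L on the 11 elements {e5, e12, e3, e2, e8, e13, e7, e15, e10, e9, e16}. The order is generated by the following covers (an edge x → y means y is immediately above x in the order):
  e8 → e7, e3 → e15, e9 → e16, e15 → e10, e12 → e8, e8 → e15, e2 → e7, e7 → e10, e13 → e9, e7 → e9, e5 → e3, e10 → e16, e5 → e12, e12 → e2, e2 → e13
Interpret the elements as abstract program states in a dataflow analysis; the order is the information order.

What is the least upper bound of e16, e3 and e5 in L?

Common upper bounds of {e16, e3, e5}: e16.
The least among these is e16.

e16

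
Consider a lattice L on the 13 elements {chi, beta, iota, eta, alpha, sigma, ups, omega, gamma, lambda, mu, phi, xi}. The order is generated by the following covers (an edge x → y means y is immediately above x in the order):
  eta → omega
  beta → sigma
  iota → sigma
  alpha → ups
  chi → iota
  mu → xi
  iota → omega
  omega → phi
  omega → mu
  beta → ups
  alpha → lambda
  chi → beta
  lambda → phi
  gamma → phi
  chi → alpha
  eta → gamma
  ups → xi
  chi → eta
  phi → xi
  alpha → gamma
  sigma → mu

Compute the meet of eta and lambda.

chi

Common lower bounds of {eta, lambda}: chi.
The greatest among these is chi.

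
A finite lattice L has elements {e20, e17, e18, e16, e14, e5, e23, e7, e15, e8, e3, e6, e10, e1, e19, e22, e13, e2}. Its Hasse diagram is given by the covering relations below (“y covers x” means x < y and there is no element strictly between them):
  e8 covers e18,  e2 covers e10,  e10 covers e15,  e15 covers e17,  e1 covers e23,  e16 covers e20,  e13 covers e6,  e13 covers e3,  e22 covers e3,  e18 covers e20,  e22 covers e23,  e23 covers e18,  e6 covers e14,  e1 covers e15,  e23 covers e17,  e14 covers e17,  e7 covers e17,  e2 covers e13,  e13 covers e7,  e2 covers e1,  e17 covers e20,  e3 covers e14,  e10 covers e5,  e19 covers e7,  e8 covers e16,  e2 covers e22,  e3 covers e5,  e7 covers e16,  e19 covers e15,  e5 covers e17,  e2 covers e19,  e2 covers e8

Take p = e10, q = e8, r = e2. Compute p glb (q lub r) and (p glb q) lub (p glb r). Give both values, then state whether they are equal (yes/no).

q lub r = e2, so p glb (q lub r) = e10 glb e2 = e10.
p glb q = e20 and p glb r = e10, so (p glb q) lub (p glb r) = e20 lub e10 = e10.
Equal: yes.

e10; e10; yes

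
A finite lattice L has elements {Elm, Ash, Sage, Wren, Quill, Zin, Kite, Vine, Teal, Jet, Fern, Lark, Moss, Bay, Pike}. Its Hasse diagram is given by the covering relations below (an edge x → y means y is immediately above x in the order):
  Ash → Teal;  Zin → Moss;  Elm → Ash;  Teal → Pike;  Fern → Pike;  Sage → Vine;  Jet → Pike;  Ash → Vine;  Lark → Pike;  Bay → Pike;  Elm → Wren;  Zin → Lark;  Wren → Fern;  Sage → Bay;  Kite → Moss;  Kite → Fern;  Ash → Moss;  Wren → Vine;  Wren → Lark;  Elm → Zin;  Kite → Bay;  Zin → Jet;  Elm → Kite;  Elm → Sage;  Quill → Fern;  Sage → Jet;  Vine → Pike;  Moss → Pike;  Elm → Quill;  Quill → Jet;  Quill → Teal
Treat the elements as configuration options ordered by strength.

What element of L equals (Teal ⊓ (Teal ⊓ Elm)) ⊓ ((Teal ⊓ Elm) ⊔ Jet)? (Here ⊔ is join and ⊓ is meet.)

Teal ∧ Elm = Elm
Teal ∧ Elm = Elm
Teal ∧ Elm = Elm
Elm ∨ Jet = Jet
Elm ∧ Jet = Elm

Elm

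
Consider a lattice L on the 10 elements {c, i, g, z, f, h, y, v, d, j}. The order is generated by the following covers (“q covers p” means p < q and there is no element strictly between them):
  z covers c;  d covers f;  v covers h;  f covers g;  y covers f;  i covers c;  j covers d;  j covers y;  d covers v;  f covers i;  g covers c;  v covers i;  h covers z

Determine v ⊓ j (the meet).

v

Common lower bounds of {v, j}: c, h, i, v, z.
The greatest among these is v.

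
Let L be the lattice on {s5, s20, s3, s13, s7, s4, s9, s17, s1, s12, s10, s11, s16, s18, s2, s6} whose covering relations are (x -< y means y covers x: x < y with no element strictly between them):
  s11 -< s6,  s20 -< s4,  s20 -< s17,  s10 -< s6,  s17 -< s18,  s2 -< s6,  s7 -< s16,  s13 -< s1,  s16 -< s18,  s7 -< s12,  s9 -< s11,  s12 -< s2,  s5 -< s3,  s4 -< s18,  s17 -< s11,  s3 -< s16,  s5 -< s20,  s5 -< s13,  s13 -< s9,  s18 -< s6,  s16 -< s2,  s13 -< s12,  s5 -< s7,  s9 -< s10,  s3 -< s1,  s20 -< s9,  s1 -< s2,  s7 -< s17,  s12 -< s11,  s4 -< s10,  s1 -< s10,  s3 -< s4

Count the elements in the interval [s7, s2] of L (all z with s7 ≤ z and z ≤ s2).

The interval [s7, s2] = {s12, s16, s2, s7}, which has 4 elements.

4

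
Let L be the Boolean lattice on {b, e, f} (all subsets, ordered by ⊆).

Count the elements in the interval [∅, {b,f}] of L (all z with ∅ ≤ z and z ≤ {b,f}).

The interval [∅, {b,f}] = {{b,f}, {b}, {f}, ∅}, which has 4 elements.

4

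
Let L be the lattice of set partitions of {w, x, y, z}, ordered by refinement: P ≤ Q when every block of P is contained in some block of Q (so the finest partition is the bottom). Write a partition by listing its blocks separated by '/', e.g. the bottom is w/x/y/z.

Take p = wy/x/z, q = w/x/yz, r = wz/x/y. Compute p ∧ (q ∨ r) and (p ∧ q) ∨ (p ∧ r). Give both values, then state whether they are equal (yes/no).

q ∨ r = wyz/x, so p ∧ (q ∨ r) = wy/x/z ∧ wyz/x = wy/x/z.
p ∧ q = w/x/y/z and p ∧ r = w/x/y/z, so (p ∧ q) ∨ (p ∧ r) = w/x/y/z ∨ w/x/y/z = w/x/y/z.
Equal: no.

wy/x/z; w/x/y/z; no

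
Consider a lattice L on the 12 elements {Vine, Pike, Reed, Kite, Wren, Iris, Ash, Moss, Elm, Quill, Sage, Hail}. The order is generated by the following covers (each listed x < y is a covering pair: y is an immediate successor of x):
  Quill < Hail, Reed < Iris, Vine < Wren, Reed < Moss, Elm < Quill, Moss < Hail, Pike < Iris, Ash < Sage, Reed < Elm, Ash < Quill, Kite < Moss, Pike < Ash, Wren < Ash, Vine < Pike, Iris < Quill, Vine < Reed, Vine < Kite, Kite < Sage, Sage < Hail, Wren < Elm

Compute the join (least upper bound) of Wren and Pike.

Ash

Common upper bounds of {Wren, Pike}: Ash, Hail, Quill, Sage.
The least among these is Ash.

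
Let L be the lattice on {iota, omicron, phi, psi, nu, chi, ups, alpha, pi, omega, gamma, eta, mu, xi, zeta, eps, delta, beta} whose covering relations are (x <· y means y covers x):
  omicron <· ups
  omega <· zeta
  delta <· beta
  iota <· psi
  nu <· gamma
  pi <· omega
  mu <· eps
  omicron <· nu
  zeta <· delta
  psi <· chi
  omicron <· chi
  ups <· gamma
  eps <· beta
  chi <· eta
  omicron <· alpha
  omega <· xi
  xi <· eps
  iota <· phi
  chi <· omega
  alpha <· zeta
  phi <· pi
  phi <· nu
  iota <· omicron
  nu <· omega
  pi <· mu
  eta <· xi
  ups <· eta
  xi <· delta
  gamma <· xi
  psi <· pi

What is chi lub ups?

Common upper bounds of {chi, ups}: beta, delta, eps, eta, xi.
The least among these is eta.

eta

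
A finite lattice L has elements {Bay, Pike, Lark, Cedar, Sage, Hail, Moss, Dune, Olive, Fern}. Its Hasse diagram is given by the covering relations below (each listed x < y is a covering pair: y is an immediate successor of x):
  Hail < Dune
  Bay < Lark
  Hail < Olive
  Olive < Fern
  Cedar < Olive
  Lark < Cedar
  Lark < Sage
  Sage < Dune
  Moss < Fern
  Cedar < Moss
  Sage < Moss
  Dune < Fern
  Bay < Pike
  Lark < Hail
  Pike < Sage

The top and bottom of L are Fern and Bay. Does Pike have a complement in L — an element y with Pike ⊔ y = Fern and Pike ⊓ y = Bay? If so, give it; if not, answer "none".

Need y with Pike ∨ y = Fern and Pike ∧ y = Bay.
Checking each element gives: Olive.

Olive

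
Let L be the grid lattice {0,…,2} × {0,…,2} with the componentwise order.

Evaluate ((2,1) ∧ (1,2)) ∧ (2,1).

(1,1)

(2,1) ∧ (1,2) = (1,1)
(1,1) ∧ (2,1) = (1,1)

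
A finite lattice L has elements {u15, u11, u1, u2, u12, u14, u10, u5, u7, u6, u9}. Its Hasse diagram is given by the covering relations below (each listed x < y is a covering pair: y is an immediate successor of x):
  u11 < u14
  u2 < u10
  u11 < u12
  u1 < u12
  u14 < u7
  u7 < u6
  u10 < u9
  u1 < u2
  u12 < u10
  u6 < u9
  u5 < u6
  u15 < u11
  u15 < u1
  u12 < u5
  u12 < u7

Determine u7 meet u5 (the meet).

Common lower bounds of {u7, u5}: u1, u11, u12, u15.
The greatest among these is u12.

u12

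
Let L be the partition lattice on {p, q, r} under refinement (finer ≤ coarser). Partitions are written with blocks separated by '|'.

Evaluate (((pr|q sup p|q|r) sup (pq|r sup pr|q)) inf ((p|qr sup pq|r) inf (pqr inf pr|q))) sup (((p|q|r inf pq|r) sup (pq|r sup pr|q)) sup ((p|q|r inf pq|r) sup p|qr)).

pr|q ∨ p|q|r = pr|q
pq|r ∨ pr|q = pqr
pr|q ∨ pqr = pqr
p|qr ∨ pq|r = pqr
pqr ∧ pr|q = pr|q
pqr ∧ pr|q = pr|q
pqr ∧ pr|q = pr|q
p|q|r ∧ pq|r = p|q|r
pq|r ∨ pr|q = pqr
p|q|r ∨ pqr = pqr
p|q|r ∧ pq|r = p|q|r
p|q|r ∨ p|qr = p|qr
pqr ∨ p|qr = pqr
pr|q ∨ pqr = pqr

pqr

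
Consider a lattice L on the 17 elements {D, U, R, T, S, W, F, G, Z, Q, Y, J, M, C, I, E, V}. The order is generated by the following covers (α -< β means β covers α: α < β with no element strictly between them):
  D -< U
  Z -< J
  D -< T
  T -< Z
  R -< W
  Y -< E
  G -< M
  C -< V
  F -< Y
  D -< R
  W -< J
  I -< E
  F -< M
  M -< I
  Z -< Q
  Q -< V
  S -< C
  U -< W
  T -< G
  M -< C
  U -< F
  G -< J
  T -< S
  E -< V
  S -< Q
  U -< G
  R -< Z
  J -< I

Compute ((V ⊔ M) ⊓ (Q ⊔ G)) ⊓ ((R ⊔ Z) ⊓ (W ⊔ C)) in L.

V ∨ M = V
Q ∨ G = V
V ∧ V = V
R ∨ Z = Z
W ∨ C = V
Z ∧ V = Z
V ∧ Z = Z

Z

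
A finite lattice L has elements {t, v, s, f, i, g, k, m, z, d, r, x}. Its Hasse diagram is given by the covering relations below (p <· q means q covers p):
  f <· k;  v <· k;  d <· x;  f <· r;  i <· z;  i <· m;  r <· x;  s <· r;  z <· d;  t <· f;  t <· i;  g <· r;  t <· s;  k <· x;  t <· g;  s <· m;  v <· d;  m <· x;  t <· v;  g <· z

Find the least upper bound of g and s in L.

Common upper bounds of {g, s}: r, x.
The least among these is r.

r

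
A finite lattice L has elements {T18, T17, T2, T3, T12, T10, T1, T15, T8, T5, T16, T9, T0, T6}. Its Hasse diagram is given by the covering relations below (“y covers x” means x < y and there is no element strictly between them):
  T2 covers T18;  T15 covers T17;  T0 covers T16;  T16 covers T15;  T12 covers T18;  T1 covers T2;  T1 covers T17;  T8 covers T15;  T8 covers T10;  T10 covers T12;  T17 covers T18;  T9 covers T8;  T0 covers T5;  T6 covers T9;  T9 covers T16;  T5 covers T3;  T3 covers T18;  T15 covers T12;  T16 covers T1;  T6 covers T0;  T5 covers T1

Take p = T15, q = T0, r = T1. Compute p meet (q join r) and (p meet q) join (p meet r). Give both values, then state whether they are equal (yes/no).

q join r = T0, so p meet (q join r) = T15 meet T0 = T15.
p meet q = T15 and p meet r = T17, so (p meet q) join (p meet r) = T15 join T17 = T15.
Equal: yes.

T15; T15; yes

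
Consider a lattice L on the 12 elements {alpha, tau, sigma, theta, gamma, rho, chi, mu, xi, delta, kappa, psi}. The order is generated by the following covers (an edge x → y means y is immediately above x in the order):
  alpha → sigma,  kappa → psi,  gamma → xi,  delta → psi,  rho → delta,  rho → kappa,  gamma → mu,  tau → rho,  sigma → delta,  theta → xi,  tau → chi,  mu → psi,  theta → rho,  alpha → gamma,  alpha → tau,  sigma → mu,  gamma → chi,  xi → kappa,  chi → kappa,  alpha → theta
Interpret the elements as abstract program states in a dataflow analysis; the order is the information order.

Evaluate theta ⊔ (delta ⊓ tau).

rho

delta ∧ tau = tau
theta ∨ tau = rho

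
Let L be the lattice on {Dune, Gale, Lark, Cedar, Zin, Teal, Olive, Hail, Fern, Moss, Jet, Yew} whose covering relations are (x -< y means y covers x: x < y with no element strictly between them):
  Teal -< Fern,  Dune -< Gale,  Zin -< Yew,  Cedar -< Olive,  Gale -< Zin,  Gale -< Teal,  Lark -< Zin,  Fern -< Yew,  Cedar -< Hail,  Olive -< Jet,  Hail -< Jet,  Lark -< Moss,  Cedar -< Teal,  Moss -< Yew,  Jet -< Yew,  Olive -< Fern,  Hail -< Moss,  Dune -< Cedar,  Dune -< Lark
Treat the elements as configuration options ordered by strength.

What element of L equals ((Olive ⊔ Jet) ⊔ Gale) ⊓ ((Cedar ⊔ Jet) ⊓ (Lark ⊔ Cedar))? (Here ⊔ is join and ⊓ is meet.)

Hail

Olive ∨ Jet = Jet
Jet ∨ Gale = Yew
Cedar ∨ Jet = Jet
Lark ∨ Cedar = Moss
Jet ∧ Moss = Hail
Yew ∧ Hail = Hail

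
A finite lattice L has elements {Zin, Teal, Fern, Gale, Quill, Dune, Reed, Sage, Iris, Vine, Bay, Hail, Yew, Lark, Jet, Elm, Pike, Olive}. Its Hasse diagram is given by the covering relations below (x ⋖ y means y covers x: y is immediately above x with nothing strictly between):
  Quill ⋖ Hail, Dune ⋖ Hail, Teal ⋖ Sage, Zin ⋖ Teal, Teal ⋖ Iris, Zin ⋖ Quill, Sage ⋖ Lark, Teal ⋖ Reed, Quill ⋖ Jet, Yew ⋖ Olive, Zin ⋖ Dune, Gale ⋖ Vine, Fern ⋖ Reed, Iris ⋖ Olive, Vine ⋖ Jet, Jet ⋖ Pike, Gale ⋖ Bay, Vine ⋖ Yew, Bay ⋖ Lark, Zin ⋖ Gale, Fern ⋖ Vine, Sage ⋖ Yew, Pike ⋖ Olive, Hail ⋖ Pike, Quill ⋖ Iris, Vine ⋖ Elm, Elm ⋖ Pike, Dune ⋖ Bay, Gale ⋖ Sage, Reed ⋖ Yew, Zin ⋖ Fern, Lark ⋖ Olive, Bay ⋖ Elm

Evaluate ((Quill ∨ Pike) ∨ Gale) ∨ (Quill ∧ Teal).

Pike

Quill ∨ Pike = Pike
Pike ∨ Gale = Pike
Quill ∧ Teal = Zin
Pike ∨ Zin = Pike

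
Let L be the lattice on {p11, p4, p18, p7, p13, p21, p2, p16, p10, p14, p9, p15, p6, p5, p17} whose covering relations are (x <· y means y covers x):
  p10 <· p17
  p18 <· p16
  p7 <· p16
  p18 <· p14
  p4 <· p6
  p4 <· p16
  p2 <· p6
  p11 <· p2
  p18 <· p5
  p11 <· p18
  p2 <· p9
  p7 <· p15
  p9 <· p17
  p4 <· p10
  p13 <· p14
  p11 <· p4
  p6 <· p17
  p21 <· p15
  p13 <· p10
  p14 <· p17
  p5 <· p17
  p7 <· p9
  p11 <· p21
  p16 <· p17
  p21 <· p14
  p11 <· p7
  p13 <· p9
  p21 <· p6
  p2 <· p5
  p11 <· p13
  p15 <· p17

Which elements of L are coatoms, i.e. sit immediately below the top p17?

p10, p14, p15, p16, p5, p6, p9

The coatoms are exactly the elements covered by p17: p10, p14, p15, p16, p5, p6, p9.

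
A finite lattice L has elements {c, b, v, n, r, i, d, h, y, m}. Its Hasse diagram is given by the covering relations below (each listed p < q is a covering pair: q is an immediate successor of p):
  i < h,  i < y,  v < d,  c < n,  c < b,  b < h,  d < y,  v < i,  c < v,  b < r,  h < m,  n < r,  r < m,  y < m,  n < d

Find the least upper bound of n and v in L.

d

Common upper bounds of {n, v}: d, m, y.
The least among these is d.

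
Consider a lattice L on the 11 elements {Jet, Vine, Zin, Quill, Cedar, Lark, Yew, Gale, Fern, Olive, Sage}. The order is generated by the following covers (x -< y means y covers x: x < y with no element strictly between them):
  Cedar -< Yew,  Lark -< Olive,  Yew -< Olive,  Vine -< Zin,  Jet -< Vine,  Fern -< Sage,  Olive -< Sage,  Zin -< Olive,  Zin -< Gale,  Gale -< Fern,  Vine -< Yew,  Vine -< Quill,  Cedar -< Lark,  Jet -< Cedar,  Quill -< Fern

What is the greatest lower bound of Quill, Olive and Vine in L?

Vine

Common lower bounds of {Quill, Olive, Vine}: Jet, Vine.
The greatest among these is Vine.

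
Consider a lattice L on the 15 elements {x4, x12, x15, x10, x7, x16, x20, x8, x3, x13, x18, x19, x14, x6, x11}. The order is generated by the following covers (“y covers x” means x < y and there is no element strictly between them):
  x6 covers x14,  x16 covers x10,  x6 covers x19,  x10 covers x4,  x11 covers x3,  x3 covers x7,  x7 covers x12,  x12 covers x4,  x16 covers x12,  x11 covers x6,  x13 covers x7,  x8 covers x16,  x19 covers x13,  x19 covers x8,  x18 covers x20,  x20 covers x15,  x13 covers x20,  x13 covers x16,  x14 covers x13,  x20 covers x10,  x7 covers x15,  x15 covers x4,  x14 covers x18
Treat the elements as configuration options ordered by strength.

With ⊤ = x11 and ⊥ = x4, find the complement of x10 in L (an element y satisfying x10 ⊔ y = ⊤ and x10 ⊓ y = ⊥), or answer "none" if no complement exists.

Need y with x10 ∨ y = x11 and x10 ∧ y = x4.
Checking each element gives: x3.

x3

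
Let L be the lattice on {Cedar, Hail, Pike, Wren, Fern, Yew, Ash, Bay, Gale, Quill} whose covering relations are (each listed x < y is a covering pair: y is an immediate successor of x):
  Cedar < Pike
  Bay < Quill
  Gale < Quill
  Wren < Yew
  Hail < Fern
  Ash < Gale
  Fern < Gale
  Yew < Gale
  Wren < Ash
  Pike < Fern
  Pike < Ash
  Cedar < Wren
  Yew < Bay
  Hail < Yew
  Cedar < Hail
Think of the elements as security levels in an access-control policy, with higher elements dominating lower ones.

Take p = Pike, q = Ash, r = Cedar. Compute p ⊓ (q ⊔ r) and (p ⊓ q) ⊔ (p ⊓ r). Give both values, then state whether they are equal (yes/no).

Pike; Pike; yes

q ⊔ r = Ash, so p ⊓ (q ⊔ r) = Pike ⊓ Ash = Pike.
p ⊓ q = Pike and p ⊓ r = Cedar, so (p ⊓ q) ⊔ (p ⊓ r) = Pike ⊔ Cedar = Pike.
Equal: yes.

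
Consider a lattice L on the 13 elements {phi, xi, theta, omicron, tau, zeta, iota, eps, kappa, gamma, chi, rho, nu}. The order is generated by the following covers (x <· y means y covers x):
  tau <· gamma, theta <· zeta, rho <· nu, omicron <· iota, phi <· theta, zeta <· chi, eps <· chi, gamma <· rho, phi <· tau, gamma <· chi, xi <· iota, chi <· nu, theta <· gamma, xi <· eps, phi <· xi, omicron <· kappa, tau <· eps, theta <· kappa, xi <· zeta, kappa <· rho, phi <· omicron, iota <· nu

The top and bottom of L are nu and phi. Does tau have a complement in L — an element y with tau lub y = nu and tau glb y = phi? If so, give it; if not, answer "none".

Need y with tau ∨ y = nu and tau ∧ y = phi.
Checking each element gives: iota.

iota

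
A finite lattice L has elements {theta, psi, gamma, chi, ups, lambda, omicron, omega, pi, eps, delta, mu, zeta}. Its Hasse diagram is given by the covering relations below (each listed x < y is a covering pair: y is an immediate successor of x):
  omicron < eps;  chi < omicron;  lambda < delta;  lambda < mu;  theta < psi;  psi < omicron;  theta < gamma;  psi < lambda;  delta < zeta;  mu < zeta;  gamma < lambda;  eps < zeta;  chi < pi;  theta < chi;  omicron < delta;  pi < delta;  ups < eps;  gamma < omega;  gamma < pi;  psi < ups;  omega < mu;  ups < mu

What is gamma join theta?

Common upper bounds of {gamma, theta}: delta, gamma, lambda, mu, omega, pi, zeta.
The least among these is gamma.

gamma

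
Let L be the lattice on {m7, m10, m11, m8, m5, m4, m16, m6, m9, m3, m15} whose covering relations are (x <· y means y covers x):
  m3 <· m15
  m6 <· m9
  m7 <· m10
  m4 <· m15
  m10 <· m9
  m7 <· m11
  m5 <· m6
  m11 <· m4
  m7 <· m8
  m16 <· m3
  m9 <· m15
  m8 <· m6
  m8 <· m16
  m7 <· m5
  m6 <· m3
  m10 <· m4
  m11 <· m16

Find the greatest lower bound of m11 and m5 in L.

m7

Common lower bounds of {m11, m5}: m7.
The greatest among these is m7.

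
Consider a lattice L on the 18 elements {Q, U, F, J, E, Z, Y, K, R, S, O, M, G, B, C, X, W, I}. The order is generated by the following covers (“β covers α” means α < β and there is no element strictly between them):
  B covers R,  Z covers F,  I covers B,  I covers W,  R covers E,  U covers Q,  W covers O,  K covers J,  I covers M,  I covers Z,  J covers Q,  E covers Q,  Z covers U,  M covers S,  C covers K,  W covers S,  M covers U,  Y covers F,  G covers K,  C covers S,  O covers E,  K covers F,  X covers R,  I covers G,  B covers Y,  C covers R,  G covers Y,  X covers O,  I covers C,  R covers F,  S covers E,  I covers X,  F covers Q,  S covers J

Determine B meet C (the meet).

Common lower bounds of {B, C}: E, F, Q, R.
The greatest among these is R.

R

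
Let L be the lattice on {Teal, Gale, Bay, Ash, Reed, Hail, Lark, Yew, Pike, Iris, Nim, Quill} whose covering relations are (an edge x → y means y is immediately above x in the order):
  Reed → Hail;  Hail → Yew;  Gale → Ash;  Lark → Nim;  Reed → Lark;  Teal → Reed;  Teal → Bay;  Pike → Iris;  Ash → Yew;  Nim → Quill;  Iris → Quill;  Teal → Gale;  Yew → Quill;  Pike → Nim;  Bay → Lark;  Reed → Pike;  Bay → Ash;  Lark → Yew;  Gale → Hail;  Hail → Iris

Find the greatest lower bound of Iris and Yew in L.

Hail

Common lower bounds of {Iris, Yew}: Gale, Hail, Reed, Teal.
The greatest among these is Hail.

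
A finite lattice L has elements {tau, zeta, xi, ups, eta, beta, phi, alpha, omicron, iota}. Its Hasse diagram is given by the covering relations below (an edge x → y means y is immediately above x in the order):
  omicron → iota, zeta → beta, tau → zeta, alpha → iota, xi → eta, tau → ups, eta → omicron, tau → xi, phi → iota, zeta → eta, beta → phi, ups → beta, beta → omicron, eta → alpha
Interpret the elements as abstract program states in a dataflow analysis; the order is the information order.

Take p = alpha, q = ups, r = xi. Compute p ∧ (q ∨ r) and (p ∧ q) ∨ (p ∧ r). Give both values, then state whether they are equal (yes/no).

eta; xi; no

q ∨ r = omicron, so p ∧ (q ∨ r) = alpha ∧ omicron = eta.
p ∧ q = tau and p ∧ r = xi, so (p ∧ q) ∨ (p ∧ r) = tau ∨ xi = xi.
Equal: no.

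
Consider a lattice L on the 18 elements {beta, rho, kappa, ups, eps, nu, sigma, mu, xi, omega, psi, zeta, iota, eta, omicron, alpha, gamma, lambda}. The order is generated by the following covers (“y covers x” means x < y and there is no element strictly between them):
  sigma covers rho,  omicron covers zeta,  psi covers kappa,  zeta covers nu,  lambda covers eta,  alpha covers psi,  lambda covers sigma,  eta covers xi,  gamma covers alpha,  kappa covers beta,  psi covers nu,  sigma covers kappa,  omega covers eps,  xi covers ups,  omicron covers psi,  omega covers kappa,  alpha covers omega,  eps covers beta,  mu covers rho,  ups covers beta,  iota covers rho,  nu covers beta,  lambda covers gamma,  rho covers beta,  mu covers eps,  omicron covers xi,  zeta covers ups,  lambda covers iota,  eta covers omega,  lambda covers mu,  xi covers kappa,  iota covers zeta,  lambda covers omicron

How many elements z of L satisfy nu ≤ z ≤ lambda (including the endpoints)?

8

The interval [nu, lambda] = {alpha, gamma, iota, lambda, nu, omicron, psi, zeta}, which has 8 elements.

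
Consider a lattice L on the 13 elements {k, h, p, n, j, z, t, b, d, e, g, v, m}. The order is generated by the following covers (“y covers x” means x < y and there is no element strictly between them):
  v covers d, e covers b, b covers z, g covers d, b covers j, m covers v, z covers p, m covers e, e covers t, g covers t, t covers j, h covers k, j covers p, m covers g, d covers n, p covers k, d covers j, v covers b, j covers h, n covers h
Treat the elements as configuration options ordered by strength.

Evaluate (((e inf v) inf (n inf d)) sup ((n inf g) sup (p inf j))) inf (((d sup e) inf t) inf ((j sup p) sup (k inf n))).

e ∧ v = b
n ∧ d = n
b ∧ n = h
n ∧ g = n
p ∧ j = p
n ∨ p = d
h ∨ d = d
d ∨ e = m
m ∧ t = t
j ∨ p = j
k ∧ n = k
j ∨ k = j
t ∧ j = j
d ∧ j = j

j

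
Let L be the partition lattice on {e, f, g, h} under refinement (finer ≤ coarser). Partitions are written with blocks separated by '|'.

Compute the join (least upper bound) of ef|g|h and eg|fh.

The join of ef|g|h and eg|fh merges any blocks that overlap across the partitions, giving efgh.

efgh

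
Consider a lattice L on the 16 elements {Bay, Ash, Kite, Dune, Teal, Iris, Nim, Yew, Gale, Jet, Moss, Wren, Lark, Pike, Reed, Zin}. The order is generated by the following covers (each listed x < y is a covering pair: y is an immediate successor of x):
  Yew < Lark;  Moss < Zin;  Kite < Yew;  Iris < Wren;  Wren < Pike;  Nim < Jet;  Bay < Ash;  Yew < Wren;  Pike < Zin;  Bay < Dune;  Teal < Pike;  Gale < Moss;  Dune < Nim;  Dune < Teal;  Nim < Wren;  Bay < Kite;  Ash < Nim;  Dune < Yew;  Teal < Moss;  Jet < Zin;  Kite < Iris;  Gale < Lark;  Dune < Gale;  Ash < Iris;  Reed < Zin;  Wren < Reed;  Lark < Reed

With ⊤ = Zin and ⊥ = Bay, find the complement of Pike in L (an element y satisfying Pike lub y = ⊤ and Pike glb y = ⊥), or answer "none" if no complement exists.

none

For every candidate y, either Pike ∨ y ≠ Zin or Pike ∧ y ≠ Bay; no complement exists.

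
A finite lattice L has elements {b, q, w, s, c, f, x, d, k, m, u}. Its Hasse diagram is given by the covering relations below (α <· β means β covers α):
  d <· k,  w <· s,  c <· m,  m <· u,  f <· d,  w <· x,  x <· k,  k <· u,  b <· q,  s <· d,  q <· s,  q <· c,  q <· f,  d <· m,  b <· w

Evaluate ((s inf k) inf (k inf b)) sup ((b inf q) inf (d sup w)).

s ∧ k = s
k ∧ b = b
s ∧ b = b
b ∧ q = b
d ∨ w = d
b ∧ d = b
b ∨ b = b

b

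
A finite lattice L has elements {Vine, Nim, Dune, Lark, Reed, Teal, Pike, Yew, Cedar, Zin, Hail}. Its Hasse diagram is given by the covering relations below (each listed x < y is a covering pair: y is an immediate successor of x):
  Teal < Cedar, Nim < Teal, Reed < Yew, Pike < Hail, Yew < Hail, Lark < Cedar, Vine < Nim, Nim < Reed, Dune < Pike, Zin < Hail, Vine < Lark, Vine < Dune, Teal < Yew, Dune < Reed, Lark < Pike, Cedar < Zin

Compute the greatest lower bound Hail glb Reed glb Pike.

Dune

Common lower bounds of {Hail, Reed, Pike}: Dune, Vine.
The greatest among these is Dune.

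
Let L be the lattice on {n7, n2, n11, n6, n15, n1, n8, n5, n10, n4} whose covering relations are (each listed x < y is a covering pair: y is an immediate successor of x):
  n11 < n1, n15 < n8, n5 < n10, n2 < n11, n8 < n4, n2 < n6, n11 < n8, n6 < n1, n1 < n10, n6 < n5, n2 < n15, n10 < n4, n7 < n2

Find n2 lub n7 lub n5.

Common upper bounds of {n2, n7, n5}: n10, n4, n5.
The least among these is n5.

n5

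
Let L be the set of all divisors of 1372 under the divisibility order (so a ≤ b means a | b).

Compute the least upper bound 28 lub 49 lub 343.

Common upper bounds of {28, 49, 343}: 1372.
The least among these is 1372.

1372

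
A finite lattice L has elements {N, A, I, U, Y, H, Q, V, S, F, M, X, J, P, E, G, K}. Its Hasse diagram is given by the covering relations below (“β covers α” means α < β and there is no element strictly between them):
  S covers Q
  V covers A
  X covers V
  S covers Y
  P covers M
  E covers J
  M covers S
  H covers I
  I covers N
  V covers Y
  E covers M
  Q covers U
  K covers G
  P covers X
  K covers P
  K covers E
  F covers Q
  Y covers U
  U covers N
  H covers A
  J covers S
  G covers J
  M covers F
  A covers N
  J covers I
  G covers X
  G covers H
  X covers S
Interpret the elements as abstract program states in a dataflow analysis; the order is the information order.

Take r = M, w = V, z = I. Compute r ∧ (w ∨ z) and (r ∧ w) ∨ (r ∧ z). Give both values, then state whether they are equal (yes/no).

S; Y; no

w ∨ z = G, so r ∧ (w ∨ z) = M ∧ G = S.
r ∧ w = Y and r ∧ z = N, so (r ∧ w) ∨ (r ∧ z) = Y ∨ N = Y.
Equal: no.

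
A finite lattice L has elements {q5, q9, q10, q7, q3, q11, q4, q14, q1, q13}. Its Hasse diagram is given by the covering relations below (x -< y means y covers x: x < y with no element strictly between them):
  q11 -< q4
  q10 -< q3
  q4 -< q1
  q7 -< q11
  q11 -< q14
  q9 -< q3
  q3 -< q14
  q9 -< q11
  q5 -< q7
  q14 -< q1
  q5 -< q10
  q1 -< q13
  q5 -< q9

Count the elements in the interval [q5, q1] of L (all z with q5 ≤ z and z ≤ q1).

The interval [q5, q1] = {q1, q10, q11, q14, q3, q4, q5, q7, q9}, which has 9 elements.

9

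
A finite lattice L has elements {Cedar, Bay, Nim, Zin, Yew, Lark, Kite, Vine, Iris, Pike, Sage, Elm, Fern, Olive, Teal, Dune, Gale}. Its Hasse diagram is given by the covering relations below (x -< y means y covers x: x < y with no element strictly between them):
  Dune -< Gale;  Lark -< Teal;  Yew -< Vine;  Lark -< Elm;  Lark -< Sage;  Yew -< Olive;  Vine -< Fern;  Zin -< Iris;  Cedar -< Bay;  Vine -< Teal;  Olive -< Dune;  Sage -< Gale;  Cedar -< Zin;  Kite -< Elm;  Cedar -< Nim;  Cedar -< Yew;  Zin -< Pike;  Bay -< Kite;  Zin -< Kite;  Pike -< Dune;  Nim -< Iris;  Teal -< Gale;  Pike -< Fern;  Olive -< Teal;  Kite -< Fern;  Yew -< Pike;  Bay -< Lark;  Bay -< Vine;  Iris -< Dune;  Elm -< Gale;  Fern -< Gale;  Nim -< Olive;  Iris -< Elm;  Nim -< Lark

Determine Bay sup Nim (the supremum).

Common upper bounds of {Bay, Nim}: Elm, Gale, Lark, Sage, Teal.
The least among these is Lark.

Lark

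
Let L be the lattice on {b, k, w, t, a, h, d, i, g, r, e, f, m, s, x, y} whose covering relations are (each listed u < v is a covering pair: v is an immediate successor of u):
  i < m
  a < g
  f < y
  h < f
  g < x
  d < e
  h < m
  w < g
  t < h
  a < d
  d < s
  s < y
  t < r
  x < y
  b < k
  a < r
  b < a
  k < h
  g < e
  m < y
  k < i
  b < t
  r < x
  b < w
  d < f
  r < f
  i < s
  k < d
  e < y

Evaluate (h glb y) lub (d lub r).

h ∧ y = h
d ∨ r = f
h ∨ f = f

f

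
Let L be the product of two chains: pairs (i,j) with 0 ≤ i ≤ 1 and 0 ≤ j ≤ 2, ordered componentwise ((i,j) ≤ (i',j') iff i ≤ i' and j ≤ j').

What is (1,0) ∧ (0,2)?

(0,0)

In a product of chains, the meet is componentwise min, giving (0,0).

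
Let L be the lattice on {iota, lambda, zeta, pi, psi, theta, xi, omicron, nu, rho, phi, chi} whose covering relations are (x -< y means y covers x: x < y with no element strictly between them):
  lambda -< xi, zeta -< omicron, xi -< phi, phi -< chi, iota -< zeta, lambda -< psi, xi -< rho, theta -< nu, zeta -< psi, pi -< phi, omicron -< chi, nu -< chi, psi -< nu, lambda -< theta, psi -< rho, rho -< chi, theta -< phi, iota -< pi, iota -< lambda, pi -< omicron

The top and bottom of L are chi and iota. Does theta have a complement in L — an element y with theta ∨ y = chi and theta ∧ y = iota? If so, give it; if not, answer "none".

Need y with theta ∨ y = chi and theta ∧ y = iota.
Checking each element gives: omicron.

omicron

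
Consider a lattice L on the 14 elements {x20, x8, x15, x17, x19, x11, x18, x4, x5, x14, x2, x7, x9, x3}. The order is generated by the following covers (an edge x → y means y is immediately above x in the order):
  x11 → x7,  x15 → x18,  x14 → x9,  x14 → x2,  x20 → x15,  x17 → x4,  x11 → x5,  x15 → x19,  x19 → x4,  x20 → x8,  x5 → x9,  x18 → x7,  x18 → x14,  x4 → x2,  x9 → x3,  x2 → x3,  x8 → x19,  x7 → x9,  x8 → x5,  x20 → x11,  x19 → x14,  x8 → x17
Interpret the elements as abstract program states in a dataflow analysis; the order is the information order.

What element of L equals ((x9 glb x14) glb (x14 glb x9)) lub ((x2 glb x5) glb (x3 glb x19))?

x14

x9 ∧ x14 = x14
x14 ∧ x9 = x14
x14 ∧ x14 = x14
x2 ∧ x5 = x8
x3 ∧ x19 = x19
x8 ∧ x19 = x8
x14 ∨ x8 = x14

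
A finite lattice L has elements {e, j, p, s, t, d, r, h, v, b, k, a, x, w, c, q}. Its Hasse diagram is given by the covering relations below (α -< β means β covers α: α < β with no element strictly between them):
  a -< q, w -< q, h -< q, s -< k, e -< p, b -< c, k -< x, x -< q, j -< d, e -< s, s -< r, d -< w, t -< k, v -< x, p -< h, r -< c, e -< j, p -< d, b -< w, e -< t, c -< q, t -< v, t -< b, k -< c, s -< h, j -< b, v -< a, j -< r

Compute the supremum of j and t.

Common upper bounds of {j, t}: b, c, q, w.
The least among these is b.

b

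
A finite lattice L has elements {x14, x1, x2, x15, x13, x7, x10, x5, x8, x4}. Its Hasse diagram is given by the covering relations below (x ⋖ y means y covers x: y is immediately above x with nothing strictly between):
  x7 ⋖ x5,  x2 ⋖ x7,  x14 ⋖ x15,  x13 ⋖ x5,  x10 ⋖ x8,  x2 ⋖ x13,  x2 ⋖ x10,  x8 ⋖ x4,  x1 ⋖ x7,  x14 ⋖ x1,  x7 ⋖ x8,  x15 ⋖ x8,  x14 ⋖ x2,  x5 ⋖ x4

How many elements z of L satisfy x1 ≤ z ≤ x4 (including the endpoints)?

The interval [x1, x4] = {x1, x4, x5, x7, x8}, which has 5 elements.

5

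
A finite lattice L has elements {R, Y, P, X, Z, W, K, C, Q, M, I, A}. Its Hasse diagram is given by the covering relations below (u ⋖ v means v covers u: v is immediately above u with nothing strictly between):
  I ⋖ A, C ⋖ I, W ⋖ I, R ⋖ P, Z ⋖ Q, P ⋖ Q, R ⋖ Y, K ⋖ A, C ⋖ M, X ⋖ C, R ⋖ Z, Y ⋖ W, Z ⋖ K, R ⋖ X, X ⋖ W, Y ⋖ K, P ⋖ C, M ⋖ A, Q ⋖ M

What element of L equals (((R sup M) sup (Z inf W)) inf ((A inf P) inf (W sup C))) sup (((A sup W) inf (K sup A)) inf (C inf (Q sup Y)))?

R ∨ M = M
Z ∧ W = R
M ∨ R = M
A ∧ P = P
W ∨ C = I
P ∧ I = P
M ∧ P = P
A ∨ W = A
K ∨ A = A
A ∧ A = A
Q ∨ Y = A
C ∧ A = C
A ∧ C = C
P ∨ C = C

C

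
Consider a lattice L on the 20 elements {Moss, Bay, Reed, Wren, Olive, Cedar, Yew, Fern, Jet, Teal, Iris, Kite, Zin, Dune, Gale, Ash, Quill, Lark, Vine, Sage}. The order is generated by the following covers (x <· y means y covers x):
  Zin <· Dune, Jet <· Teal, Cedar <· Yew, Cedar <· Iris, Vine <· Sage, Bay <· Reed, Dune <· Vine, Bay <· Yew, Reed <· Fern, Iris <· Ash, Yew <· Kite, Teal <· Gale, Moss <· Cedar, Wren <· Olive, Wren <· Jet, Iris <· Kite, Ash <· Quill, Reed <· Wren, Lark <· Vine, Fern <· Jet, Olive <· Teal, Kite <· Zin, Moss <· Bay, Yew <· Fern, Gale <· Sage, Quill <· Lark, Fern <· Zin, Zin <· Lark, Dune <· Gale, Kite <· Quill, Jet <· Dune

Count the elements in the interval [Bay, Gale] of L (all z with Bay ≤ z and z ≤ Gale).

The interval [Bay, Gale] = {Bay, Dune, Fern, Gale, Jet, Kite, Olive, Reed, Teal, Wren, Yew, Zin}, which has 12 elements.

12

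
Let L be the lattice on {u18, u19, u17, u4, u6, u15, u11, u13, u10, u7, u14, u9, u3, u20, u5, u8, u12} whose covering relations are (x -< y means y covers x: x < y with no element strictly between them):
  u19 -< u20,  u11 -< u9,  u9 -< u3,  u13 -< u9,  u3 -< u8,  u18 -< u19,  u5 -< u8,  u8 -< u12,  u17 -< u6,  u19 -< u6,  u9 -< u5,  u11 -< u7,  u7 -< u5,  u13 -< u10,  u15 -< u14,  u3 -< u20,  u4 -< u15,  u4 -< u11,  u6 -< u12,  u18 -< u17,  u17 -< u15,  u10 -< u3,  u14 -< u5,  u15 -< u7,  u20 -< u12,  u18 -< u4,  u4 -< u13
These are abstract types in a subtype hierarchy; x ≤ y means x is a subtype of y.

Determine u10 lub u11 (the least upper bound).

Common upper bounds of {u10, u11}: u12, u20, u3, u8.
The least among these is u3.

u3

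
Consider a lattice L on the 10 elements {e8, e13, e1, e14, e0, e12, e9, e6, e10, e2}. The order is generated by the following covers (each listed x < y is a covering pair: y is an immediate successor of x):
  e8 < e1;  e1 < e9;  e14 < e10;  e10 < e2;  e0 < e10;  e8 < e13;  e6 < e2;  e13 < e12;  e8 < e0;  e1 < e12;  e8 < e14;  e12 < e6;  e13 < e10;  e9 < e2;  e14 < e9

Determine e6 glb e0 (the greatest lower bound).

Common lower bounds of {e6, e0}: e8.
The greatest among these is e8.

e8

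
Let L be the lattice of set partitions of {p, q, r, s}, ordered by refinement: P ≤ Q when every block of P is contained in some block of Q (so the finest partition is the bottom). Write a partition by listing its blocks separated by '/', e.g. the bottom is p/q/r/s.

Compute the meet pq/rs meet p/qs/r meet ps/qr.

The meet (common refinement) of pq/rs, p/qs/r, ps/qr intersects blocks pairwise, giving p/q/r/s.

p/q/r/s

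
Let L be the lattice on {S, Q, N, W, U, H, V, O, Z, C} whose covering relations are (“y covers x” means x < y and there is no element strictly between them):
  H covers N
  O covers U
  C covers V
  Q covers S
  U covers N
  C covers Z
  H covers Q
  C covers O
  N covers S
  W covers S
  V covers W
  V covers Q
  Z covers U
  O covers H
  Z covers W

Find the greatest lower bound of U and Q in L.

Common lower bounds of {U, Q}: S.
The greatest among these is S.

S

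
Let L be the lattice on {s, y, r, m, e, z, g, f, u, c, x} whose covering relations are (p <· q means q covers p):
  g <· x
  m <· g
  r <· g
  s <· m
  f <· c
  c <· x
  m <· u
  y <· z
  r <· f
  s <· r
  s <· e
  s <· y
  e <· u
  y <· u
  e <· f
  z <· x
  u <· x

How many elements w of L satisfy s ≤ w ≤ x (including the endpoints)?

The interval [s, x] = {c, e, f, g, m, r, s, u, x, y, z}, which has 11 elements.

11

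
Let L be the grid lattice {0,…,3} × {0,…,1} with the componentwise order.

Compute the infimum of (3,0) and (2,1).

Common lower bounds of {(3,0), (2,1)}: (0,0), (1,0), (2,0).
The greatest among these is (2,0).

(2,0)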